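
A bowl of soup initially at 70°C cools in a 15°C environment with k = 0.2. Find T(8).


Newton's law: dT/dt = -k(T - T_a) has solution T(t) = T_a + (T₀ - T_a)e^(-kt).
Plug in T_a = 15, T₀ = 70, k = 0.2, t = 8: T(8) = 15 + (55)e^(-1.60) ≈ 26.1°C.


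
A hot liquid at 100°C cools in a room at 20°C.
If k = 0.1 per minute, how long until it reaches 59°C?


From T(t) = T_a + (T₀ - T_a)e^(-kt), set T(t) = 59:
(59 - 20) / (100 - 20) = e^(-0.1t), so t = -ln(0.487)/0.1 ≈ 7.2 minutes.


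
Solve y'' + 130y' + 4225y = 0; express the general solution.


Characteristic equation: r² + 130r + 4225 = 0, i.e. (r + 65)² = 0.
Repeated root r = -65; include an x factor for the second linearly independent solution.
General solution: y = (C₁ + C₂x)e^(-65x).


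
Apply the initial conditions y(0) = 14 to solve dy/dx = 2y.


General solution of y' = 2y is y = Ce^(2x).
Apply y(0) = 14: C = 14.
Particular solution: y = 14e^(2x).


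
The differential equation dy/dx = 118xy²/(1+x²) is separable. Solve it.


Separate: dy/y² = 118x/(1+x²) dx.
Integrate LHS: ∫ dy/y² = -1/y.
Integrate RHS via u = 1+x²: 59ln(1+x²) + C.
Result: -1/y = 59ln(1+x²) + C.


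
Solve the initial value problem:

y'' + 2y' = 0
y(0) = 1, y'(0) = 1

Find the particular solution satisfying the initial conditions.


Characteristic roots of r² + 2r = 0 are 0, -2.
General solution y = c₁ + c₂ e^(-2x).
Apply y(0) = 1: c₁ + c₂ = 1. Apply y'(0) = 1: 0 c₁ - 2 c₂ = 1.
Solve: c₁ = 3/2, c₂ = -1/2.
Particular solution: y = 3/2 - (1/2)e^(-2x).


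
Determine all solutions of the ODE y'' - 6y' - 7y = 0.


Characteristic equation: r² - 6r - 7 = 0.
Factor: (r - 7)(r + 1) = 0 ⇒ r = 7, -1 (distinct real).
General solution: y = C₁e^(7x) + C₂e^(-x).


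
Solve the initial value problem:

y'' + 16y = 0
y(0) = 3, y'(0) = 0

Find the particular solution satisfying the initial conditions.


Characteristic roots of r² + 16 = 0 are ±4i, so y = C₁cos(4x) + C₂sin(4x).
Apply y(0) = 3: C₁ = 3. Differentiate and apply y'(0) = 0: 4·C₂ = 0, so C₂ = 0.
Particular solution: y = 3cos(4x).


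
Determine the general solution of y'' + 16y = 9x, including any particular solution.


Homogeneous: r² + 16 = 0 ⇒ r = ±4i, y_h = C₁cos(4x) + C₂sin(4x).
Polynomial forcing; try y_p = Ax + B. Then y_p'' + 16 y_p = 16(Ax + B) = 9x, so B = 0 and A = 9/16.
General solution: y = C₁cos(4x) + C₂sin(4x) + (9/16)x.


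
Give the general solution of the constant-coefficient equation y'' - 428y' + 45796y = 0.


Characteristic equation: r² - 428r + 45796 = 0, i.e. (r - 214)² = 0.
Repeated root r = 214; include an x factor for the second linearly independent solution.
General solution: y = (C₁ + C₂x)e^(214x).


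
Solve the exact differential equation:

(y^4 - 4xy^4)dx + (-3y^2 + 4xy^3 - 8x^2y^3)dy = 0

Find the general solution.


Check exactness: ∂M/∂y = 4y^3 - 16xy^3 and ∂N/∂x = 4y^3 - 16xy^3; equal, so the equation is exact.
Integrate M with respect to x (treating y as constant): ∫M dx = xy^4 - 2x^2y^4 + h(y).
Differentiate w.r.t. y and set equal to N: the x-dependent terms already match, leaving h'(y) = -3y^2. Integrate: h(y) = -y^3.
So F(x,y) = -y^3 + xy^4 - 2x^2y^4.
General solution: -y^3 + xy^4 - 2x^2y^4 = C.


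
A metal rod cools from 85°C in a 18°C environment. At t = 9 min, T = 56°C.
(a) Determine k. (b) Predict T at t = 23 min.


Newton's law: T(t) = T_a + (T₀ - T_a)e^(-kt).
(a) Use T(9) = 56: (56 - 18)/(85 - 18) = e^(-k·9), so k = -ln(0.567)/9 ≈ 0.0630.
(b) Apply k to t = 23: T(23) = 18 + (67)e^(-1.449) ≈ 33.7°C.


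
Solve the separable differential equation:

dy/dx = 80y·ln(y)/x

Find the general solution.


Separate: dy/[y ln(y)] = 80 dx/x.
Substitute u = ln(y): du/u = 80 dx/x.
Integrate: ln|ln(y)| = 80ln|x| + C₀, hence ln(y) = C·x^80.


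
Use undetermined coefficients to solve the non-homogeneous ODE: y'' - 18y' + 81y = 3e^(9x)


Characteristic polynomial (r - 9)² = 0; repeated root r = 9.
y_h = (C₁ + C₂x)e^(9x). Forcing matches the repeated root (resonance), so try y_p = Ax² e^(9x).
Substitute and solve for A: 2A = 3, so A = 3/2.
General solution: y = (C₁ + C₂x + (3/2)x²)e^(9x).


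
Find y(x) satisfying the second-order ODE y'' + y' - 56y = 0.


Characteristic equation: r² + r - 56 = 0.
Factor: (r - 7)(r + 8) = 0 ⇒ r = 7, -8 (distinct real).
General solution: y = C₁e^(7x) + C₂e^(-8x).


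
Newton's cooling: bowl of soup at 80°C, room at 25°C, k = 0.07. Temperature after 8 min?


Newton's law: dT/dt = -k(T - T_a) has solution T(t) = T_a + (T₀ - T_a)e^(-kt).
Plug in T_a = 25, T₀ = 80, k = 0.07, t = 8: T(8) = 25 + (55)e^(-0.56) ≈ 56.4°C.


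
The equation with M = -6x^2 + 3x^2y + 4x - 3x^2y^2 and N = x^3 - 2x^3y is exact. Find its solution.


Check exactness: ∂M/∂y = 3x^2 - 6x^2y and ∂N/∂x = 3x^2 - 6x^2y; equal, so the equation is exact.
Integrate M with respect to x (treating y as constant): ∫M dx = -2x^3 + x^3y + 2x^2 - x^3y^2 + h(y).
Differentiate w.r.t. y and set equal to N: all terms match, so h'(y) = 0 and h is a constant absorbed into C.
General solution: -2x^3 + x^3y + 2x^2 - x^3y^2 = C.


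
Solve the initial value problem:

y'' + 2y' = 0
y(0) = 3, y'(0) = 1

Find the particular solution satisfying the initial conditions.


Characteristic roots of r² + 2r = 0 are -2, 0.
General solution y = c₁ e^(-2x) + c₂.
Apply y(0) = 3: c₁ + c₂ = 3. Apply y'(0) = 1: -2 c₁ + 0 c₂ = 1.
Solve: c₁ = -1/2, c₂ = 7/2.
Particular solution: y = -(1/2)e^(-2x) + 7/2.


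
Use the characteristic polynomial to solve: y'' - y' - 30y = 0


Characteristic equation: r² - r - 30 = 0.
Factor: (r + 5)(r - 6) = 0 ⇒ r = -5, 6 (distinct real).
General solution: y = C₁e^(-5x) + C₂e^(6x).


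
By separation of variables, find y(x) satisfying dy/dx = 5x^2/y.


Separate variables: y dy = 5x^2 dx.
Integrate both sides: y²/2 = (5/3)x^3 + C₀.
Multiply by 2: y² = (10/3)x^3 + C.


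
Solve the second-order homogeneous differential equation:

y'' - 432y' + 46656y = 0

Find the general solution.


Characteristic equation: r² - 432r + 46656 = 0, i.e. (r - 216)² = 0.
Repeated root r = 216; include an x factor for the second linearly independent solution.
General solution: y = (C₁ + C₂x)e^(216x).


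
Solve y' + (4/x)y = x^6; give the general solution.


P(x) = 4/x ⇒ μ = x^4.
(x^4 y)' = x^10 ⇒ x^4 y = x^11/(11) + C.
Solve for y: y = (1/11)x^7 + C/x^4.


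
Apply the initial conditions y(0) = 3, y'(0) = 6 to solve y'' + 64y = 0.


Characteristic roots of r² + 64 = 0 are ±8i, so y = C₁cos(8x) + C₂sin(8x).
Apply y(0) = 3: C₁ = 3. Differentiate and apply y'(0) = 6: 8·C₂ = 6, so C₂ = 3/4.
Particular solution: y = 3cos(8x) + (3/4)sin(8x).


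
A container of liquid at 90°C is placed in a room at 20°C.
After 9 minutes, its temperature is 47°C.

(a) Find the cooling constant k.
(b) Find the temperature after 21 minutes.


Newton's law: T(t) = T_a + (T₀ - T_a)e^(-kt).
(a) Use T(9) = 47: (47 - 20)/(90 - 20) = e^(-k·9), so k = -ln(0.386)/9 ≈ 0.1059.
(b) Apply k to t = 21: T(21) = 20 + (70)e^(-2.223) ≈ 27.6°C.


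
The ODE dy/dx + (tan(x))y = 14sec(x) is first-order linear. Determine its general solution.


P(x) = tan(x) ⇒ μ = e^(∫tan(x)dx) = sec(x).
(sec(x) y)' = 14sec²(x) ⇒ sec(x) y = 14tan(x) + C.
Multiply by cos(x): y = 14sin(x) + C·cos(x).


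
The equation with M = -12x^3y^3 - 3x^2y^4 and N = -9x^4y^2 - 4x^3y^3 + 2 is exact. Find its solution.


Check exactness: ∂M/∂y = -36x^3y^2 - 12x^2y^3 and ∂N/∂x = -36x^3y^2 - 12x^2y^3; equal, so the equation is exact.
Integrate M with respect to x (treating y as constant): ∫M dx = -3x^4y^3 - x^3y^4 + h(y).
Differentiate w.r.t. y and set equal to N: the x-dependent terms already match, leaving h'(y) = 2. Integrate: h(y) = 2y.
So F(x,y) = -3x^4y^3 - x^3y^4 + 2y.
General solution: -3x^4y^3 - x^3y^4 + 2y = C.


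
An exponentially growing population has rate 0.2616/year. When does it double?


Exponential growth: P(t) = P₀ e^(0.2616t). Set P(t)/P₀ = 2: e^(0.2616t) = 2.
Solve: t = ln(2)/0.2616 ≈ 2.65 years.


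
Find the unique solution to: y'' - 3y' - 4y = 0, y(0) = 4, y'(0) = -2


Characteristic roots of r² - 3r - 4 = 0 are -1, 4.
General solution y = c₁ e^(-x) + c₂ e^(4x).
Apply y(0) = 4: c₁ + c₂ = 4. Apply y'(0) = -2: -1 c₁ + 4 c₂ = -2.
Solve: c₁ = 18/5, c₂ = 2/5.
Particular solution: y = (18/5)e^(-x) + (2/5)e^(4x).


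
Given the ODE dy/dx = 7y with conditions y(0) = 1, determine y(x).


General solution of y' = 7y is y = Ce^(7x).
Apply y(0) = 1: C = 1.
Particular solution: y = e^(7x).


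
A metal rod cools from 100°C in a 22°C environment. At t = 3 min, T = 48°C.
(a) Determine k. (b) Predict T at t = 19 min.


Newton's law: T(t) = T_a + (T₀ - T_a)e^(-kt).
(a) Use T(3) = 48: (48 - 22)/(100 - 22) = e^(-k·3), so k = -ln(0.333)/3 ≈ 0.3662.
(b) Apply k to t = 19: T(19) = 22 + (78)e^(-6.958) ≈ 22.1°C.


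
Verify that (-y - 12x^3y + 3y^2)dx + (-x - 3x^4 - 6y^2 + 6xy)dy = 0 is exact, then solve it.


Check exactness: ∂M/∂y = -1 - 12x^3 + 6y and ∂N/∂x = -1 - 12x^3 + 6y; equal, so the equation is exact.
Integrate M with respect to x (treating y as constant): ∫M dx = -xy - 3x^4y + 3xy^2 + h(y).
Differentiate w.r.t. y and set equal to N: the x-dependent terms already match, leaving h'(y) = -6y^2. Integrate: h(y) = -2y^3.
So F(x,y) = -xy - 3x^4y - 2y^3 + 3xy^2.
General solution: -xy - 3x^4y - 2y^3 + 3xy^2 = C.


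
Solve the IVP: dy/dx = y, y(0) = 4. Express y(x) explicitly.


General solution of y' = y is y = Ce^(x).
Apply y(0) = 4: C = 4.
Particular solution: y = 4e^(x).


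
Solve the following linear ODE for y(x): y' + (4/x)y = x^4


P(x) = 4/x ⇒ μ = x^4.
(x^4 y)' = x^8 ⇒ x^4 y = x^9/(9) + C.
Solve for y: y = (1/9)x^5 + C/x^4.


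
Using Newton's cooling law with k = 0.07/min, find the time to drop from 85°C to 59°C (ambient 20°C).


From T(t) = T_a + (T₀ - T_a)e^(-kt), set T(t) = 59:
(59 - 20) / (85 - 20) = e^(-0.07t), so t = -ln(0.600)/0.07 ≈ 7.3 minutes.


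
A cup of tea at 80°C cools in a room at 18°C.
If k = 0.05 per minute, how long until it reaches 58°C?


From T(t) = T_a + (T₀ - T_a)e^(-kt), set T(t) = 58:
(58 - 18) / (80 - 18) = e^(-0.05t), so t = -ln(0.645)/0.05 ≈ 8.8 minutes.


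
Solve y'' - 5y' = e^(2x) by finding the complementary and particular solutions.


Characteristic roots of r² - 5r = 0 are 0, 5.
y_h = C₁ + C₂e^(5x).
Forcing exponent 2 is not a characteristic root; try y_p = Ae^(2x).
Substitute: A·(4 + (-5)·2 + (0)) = A·-6 = 1, so A = -1/6.
General solution: y = C₁ + C₂e^(5x) - (1/6)e^(2x).


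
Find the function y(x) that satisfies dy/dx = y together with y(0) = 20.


General solution of y' = y is y = Ce^(x).
Apply y(0) = 20: C = 20.
Particular solution: y = 20e^(x).


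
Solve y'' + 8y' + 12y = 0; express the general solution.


Characteristic equation: r² + 8r + 12 = 0.
Factor: (r + 6)(r + 2) = 0 ⇒ r = -6, -2 (distinct real).
General solution: y = C₁e^(-6x) + C₂e^(-2x).


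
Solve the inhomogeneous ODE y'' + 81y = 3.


Homogeneous part: r² + 81 = 0 ⇒ r = ±9i, so y_h = C₁cos(9x) + C₂sin(9x).
Try constant y_p = A; plug in: 81A = 3 ⇒ A = 1/27.
General solution: y = C₁cos(9x) + C₂sin(9x) + 1/27.


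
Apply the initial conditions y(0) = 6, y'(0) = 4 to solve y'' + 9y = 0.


Characteristic roots of r² + 9 = 0 are ±3i, so y = C₁cos(3x) + C₂sin(3x).
Apply y(0) = 6: C₁ = 6. Differentiate and apply y'(0) = 4: 3·C₂ = 4, so C₂ = 4/3.
Particular solution: y = 6cos(3x) + (4/3)sin(3x).


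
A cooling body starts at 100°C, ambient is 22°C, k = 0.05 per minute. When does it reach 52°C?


From T(t) = T_a + (T₀ - T_a)e^(-kt), set T(t) = 52:
(52 - 22) / (100 - 22) = e^(-0.05t), so t = -ln(0.385)/0.05 ≈ 19.1 minutes.


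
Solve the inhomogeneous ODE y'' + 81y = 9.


Homogeneous part: r² + 81 = 0 ⇒ r = ±9i, so y_h = C₁cos(9x) + C₂sin(9x).
Try constant y_p = A; plug in: 81A = 9 ⇒ A = 1/9.
General solution: y = C₁cos(9x) + C₂sin(9x) + 1/9.


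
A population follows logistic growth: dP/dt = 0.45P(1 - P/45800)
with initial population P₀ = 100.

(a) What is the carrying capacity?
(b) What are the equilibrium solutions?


Logistic ODE dP/dt = 0.45P(1 - P/45800) has equilibria where dP/dt = 0, i.e. P = 0 or P = 45800.
The coefficient (1 - P/K) = 0 when P = K, identifying K = 45800 as the carrying capacity.
(a) K = 45800; (b) equilibria P = 0 and P = 45800.


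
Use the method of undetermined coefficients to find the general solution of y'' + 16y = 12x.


Homogeneous: r² + 16 = 0 ⇒ r = ±4i, y_h = C₁cos(4x) + C₂sin(4x).
Polynomial forcing; try y_p = Ax + B. Then y_p'' + 16 y_p = 16(Ax + B) = 12x, so B = 0 and A = 3/4.
General solution: y = C₁cos(4x) + C₂sin(4x) + (3/4)x.


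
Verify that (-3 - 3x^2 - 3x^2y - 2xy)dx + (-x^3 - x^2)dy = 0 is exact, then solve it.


Check exactness: ∂M/∂y = -3x^2 - 2x and ∂N/∂x = -3x^2 - 2x; equal, so the equation is exact.
Integrate M with respect to x (treating y as constant): ∫M dx = -3x - x^3 - x^3y - x^2y + h(y).
Differentiate w.r.t. y and set equal to N: all terms match, so h'(y) = 0 and h is a constant absorbed into C.
General solution: -3x - x^3 - x^3y - x^2y = C.


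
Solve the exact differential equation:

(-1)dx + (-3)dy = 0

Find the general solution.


Check exactness: ∂M/∂y = 0 and ∂N/∂x = 0; equal, so the equation is exact.
Integrate M with respect to x (treating y as constant): ∫M dx = -x + h(y).
Differentiate w.r.t. y and set equal to N: the x-dependent terms already match, leaving h'(y) = -3. Integrate: h(y) = -3y.
So F(x,y) = -3y - x.
General solution: -3y - x = C.


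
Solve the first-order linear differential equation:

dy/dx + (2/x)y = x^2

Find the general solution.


P(x) = 2/x ⇒ μ = x^2.
(x^2 y)' = x^4 ⇒ x^2 y = x^5/(5) + C.
Solve for y: y = (1/5)x^3 + C/x^2.


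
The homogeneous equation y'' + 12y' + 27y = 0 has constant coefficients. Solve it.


Characteristic equation: r² + 12r + 27 = 0.
Factor: (r + 3)(r + 9) = 0 ⇒ r = -3, -9 (distinct real).
General solution: y = C₁e^(-3x) + C₂e^(-9x).


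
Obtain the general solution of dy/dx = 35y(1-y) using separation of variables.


Separate: dy/[y(1-y)] = 35 dx.
Partial fractions: 1/[y(1-y)] = 1/y + 1/(1-y).
Integrate: ln|y/(1-y)| = 35x + C₀.
Solve for y: y = 1/(1 + Ce^(-35x)).


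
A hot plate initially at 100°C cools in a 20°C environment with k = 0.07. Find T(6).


Newton's law: dT/dt = -k(T - T_a) has solution T(t) = T_a + (T₀ - T_a)e^(-kt).
Plug in T_a = 20, T₀ = 100, k = 0.07, t = 6: T(6) = 20 + (80)e^(-0.42) ≈ 72.6°C.


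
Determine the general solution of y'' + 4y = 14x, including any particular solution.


Homogeneous: r² + 4 = 0 ⇒ r = ±2i, y_h = C₁cos(2x) + C₂sin(2x).
Polynomial forcing; try y_p = Ax + B. Then y_p'' + 4 y_p = 4(Ax + B) = 14x, so B = 0 and A = 7/2.
General solution: y = C₁cos(2x) + C₂sin(2x) + (7/2)x.


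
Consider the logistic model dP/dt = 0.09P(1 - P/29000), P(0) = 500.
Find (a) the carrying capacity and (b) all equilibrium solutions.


Logistic ODE dP/dt = 0.09P(1 - P/29000) has equilibria where dP/dt = 0, i.e. P = 0 or P = 29000.
The coefficient (1 - P/K) = 0 when P = K, identifying K = 29000 as the carrying capacity.
(a) K = 29000; (b) equilibria P = 0 and P = 29000.


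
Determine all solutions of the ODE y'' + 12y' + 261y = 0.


Characteristic equation: r² + 12r + 261 = 0.
Discriminant is negative; roots r = -6 ± 15i (complex conjugate pair).
General solution uses e^(α x)(C₁ cos(β x) + C₂ sin(β x)): y = e^(-6x)(C₁cos(15x) + C₂sin(15x)).


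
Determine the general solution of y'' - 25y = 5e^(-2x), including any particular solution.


Characteristic roots of r² - 25 = 0 are 5, -5.
y_h = C₁e^(5x) + C₂e^(-5x).
Forcing exponent -2 is not a characteristic root; try y_p = Ae^(-2x).
Substitute: A·(4 + (0)·-2 + (-25)) = A·-21 = 5, so A = -5/21.
General solution: y = C₁e^(5x) + C₂e^(-5x) - (5/21)e^(-2x).


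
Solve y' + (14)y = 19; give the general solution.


P(x) = 14, Q(x) = 19; integrating factor μ = e^(14x).
(μ y)' = 19e^(14x) ⇒ μ y = (19/14)e^(14x) + C.
Divide by μ: y = 19/14 + Ce^(-14x).


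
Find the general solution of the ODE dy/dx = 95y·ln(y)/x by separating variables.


Separate: dy/[y ln(y)] = 95 dx/x.
Substitute u = ln(y): du/u = 95 dx/x.
Integrate: ln|ln(y)| = 95ln|x| + C₀, hence ln(y) = C·x^95.


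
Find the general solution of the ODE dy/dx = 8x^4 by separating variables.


Integrate both sides with respect to x: y = ∫ 8x^4 dx = (8/5)x^5 + C.


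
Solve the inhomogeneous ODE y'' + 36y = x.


Homogeneous: r² + 36 = 0 ⇒ r = ±6i, y_h = C₁cos(6x) + C₂sin(6x).
Polynomial forcing; try y_p = Ax + B. Then y_p'' + 36 y_p = 36(Ax + B) = x, so B = 0 and A = 1/36.
General solution: y = C₁cos(6x) + C₂sin(6x) + (1/36)x.


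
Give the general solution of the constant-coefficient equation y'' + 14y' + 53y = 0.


Characteristic equation: r² + 14r + 53 = 0.
Discriminant is negative; roots r = -7 ± 2i (complex conjugate pair).
General solution uses e^(α x)(C₁ cos(β x) + C₂ sin(β x)): y = e^(-7x)(C₁cos(2x) + C₂sin(2x)).


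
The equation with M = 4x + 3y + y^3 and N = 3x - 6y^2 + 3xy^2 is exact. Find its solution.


Check exactness: ∂M/∂y = 3 + 3y^2 and ∂N/∂x = 3 + 3y^2; equal, so the equation is exact.
Integrate M with respect to x (treating y as constant): ∫M dx = 2x^2 + 3xy + xy^3 + h(y).
Differentiate w.r.t. y and set equal to N: the x-dependent terms already match, leaving h'(y) = -6y^2. Integrate: h(y) = -2y^3.
So F(x,y) = 2x^2 + 3xy - 2y^3 + xy^3.
General solution: 2x^2 + 3xy - 2y^3 + xy^3 = C.


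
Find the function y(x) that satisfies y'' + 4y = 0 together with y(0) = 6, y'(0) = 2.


Characteristic roots of r² + 4 = 0 are ±2i, so y = C₁cos(2x) + C₂sin(2x).
Apply y(0) = 6: C₁ = 6. Differentiate and apply y'(0) = 2: 2·C₂ = 2, so C₂ = 1.
Particular solution: y = 6cos(2x) + sin(2x).


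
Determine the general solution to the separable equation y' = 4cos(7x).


g(y) = 1, so integrate directly: y = ∫ 4cos(7x) dx = (4/7)sin(7x) + C.


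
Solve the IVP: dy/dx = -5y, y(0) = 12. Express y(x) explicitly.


General solution of y' = -5y is y = Ce^(-5x).
Apply y(0) = 12: C = 12.
Particular solution: y = 12e^(-5x).


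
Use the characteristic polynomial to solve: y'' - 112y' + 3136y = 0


Characteristic equation: r² - 112r + 3136 = 0, i.e. (r - 56)² = 0.
Repeated root r = 56; include an x factor for the second linearly independent solution.
General solution: y = (C₁ + C₂x)e^(56x).


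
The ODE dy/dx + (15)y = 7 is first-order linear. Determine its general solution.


P(x) = 15, Q(x) = 7; integrating factor μ = e^(15x).
(μ y)' = 7e^(15x) ⇒ μ y = (7/15)e^(15x) + C.
Divide by μ: y = 7/15 + Ce^(-15x).


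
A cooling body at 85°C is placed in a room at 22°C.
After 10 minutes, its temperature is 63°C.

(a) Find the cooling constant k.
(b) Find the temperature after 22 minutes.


Newton's law: T(t) = T_a + (T₀ - T_a)e^(-kt).
(a) Use T(10) = 63: (63 - 22)/(85 - 22) = e^(-k·10), so k = -ln(0.651)/10 ≈ 0.0430.
(b) Apply k to t = 22: T(22) = 22 + (63)e^(-0.945) ≈ 46.5°C.


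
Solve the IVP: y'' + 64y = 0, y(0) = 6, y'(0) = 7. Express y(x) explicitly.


Characteristic roots of r² + 64 = 0 are ±8i, so y = C₁cos(8x) + C₂sin(8x).
Apply y(0) = 6: C₁ = 6. Differentiate and apply y'(0) = 7: 8·C₂ = 7, so C₂ = 7/8.
Particular solution: y = 6cos(8x) + (7/8)sin(8x).


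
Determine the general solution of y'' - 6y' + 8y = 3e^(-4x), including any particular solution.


Characteristic roots of r² - 6r + 8 = 0 are 4, 2.
y_h = C₁e^(4x) + C₂e^(2x).
Forcing exponent -4 is not a characteristic root; try y_p = Ae^(-4x).
Substitute: A·(16 + (-6)·-4 + (8)) = A·48 = 3, so A = 1/16.
General solution: y = C₁e^(4x) + C₂e^(2x) + (1/16)e^(-4x).


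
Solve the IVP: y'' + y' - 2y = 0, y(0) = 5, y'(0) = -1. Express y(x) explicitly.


Characteristic roots of r² + r - 2 = 0 are -2, 1.
General solution y = c₁ e^(-2x) + c₂ e^(x).
Apply y(0) = 5: c₁ + c₂ = 5. Apply y'(0) = -1: -2 c₁ + 1 c₂ = -1.
Solve: c₁ = 2, c₂ = 3.
Particular solution: y = 2e^(-2x) + 3e^(x).


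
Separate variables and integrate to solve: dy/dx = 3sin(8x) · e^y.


Separate: e^(-y) dy = 3sin(8x) dx.
Integrate: -e^(-y) = -(3/8)cos(8x) + C₀.
Rearrange: e^(-y) = (3/8)cos(8x) + C.


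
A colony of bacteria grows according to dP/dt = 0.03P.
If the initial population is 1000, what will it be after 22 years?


The ODE dP/dt = 0.03P has solution P(t) = P(0)e^(0.03t).
Substitute P(0) = 1000 and t = 22: P(22) = 1000 e^(0.66) ≈ 1935.


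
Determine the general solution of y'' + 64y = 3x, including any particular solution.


Homogeneous: r² + 64 = 0 ⇒ r = ±8i, y_h = C₁cos(8x) + C₂sin(8x).
Polynomial forcing; try y_p = Ax + B. Then y_p'' + 64 y_p = 64(Ax + B) = 3x, so B = 0 and A = 3/64.
General solution: y = C₁cos(8x) + C₂sin(8x) + (3/64)x.


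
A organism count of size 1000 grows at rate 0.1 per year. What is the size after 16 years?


The ODE dP/dt = 0.1P has solution P(t) = P(0)e^(0.1t).
Substitute P(0) = 1000 and t = 16: P(16) = 1000 e^(1.60) ≈ 4953.


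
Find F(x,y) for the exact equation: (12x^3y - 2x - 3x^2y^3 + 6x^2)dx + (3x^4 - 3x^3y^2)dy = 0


Check exactness: ∂M/∂y = 12x^3 - 9x^2y^2 and ∂N/∂x = 12x^3 - 9x^2y^2; equal, so the equation is exact.
Integrate M with respect to x (treating y as constant): ∫M dx = 3x^4y - x^2 - x^3y^3 + 2x^3 + h(y).
Differentiate w.r.t. y and set equal to N: all terms match, so h'(y) = 0 and h is a constant absorbed into C.
General solution: 3x^4y - x^2 - x^3y^3 + 2x^3 = C.


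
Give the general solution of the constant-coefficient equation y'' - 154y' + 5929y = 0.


Characteristic equation: r² - 154r + 5929 = 0, i.e. (r - 77)² = 0.
Repeated root r = 77; include an x factor for the second linearly independent solution.
General solution: y = (C₁ + C₂x)e^(77x).


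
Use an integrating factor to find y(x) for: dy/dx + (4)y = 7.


P(x) = 4, Q(x) = 7; integrating factor μ = e^(4x).
(μ y)' = 7e^(4x) ⇒ μ y = (7/4)e^(4x) + C.
Divide by μ: y = 7/4 + Ce^(-4x).


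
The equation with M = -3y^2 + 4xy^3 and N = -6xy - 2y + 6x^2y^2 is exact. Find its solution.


Check exactness: ∂M/∂y = -6y + 12xy^2 and ∂N/∂x = -6y + 12xy^2; equal, so the equation is exact.
Integrate M with respect to x (treating y as constant): ∫M dx = -3xy^2 + 2x^2y^3 + h(y).
Differentiate w.r.t. y and set equal to N: the x-dependent terms already match, leaving h'(y) = -2y. Integrate: h(y) = -y^2.
So F(x,y) = -3xy^2 - y^2 + 2x^2y^3.
General solution: -3xy^2 - y^2 + 2x^2y^3 = C.


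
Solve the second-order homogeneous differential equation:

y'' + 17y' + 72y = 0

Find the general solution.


Characteristic equation: r² + 17r + 72 = 0.
Factor: (r + 8)(r + 9) = 0 ⇒ r = -8, -9 (distinct real).
General solution: y = C₁e^(-8x) + C₂e^(-9x).


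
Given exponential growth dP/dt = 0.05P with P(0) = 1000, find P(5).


The ODE dP/dt = 0.05P has solution P(t) = P(0)e^(0.05t).
Substitute P(0) = 1000 and t = 5: P(5) = 1000 e^(0.25) ≈ 1284.


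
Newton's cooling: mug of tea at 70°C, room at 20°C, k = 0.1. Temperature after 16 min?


Newton's law: dT/dt = -k(T - T_a) has solution T(t) = T_a + (T₀ - T_a)e^(-kt).
Plug in T_a = 20, T₀ = 70, k = 0.1, t = 16: T(16) = 20 + (50)e^(-1.60) ≈ 30.1°C.


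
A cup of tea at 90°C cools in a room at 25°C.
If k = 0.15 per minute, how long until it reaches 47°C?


From T(t) = T_a + (T₀ - T_a)e^(-kt), set T(t) = 47:
(47 - 25) / (90 - 25) = e^(-0.15t), so t = -ln(0.338)/0.15 ≈ 7.2 minutes.


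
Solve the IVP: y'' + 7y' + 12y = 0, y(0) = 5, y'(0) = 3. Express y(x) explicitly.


Characteristic roots of r² + 7r + 12 = 0 are -4, -3.
General solution y = c₁ e^(-4x) + c₂ e^(-3x).
Apply y(0) = 5: c₁ + c₂ = 5. Apply y'(0) = 3: -4 c₁ - 3 c₂ = 3.
Solve: c₁ = -18, c₂ = 23.
Particular solution: y = -18e^(-4x) + 23e^(-3x).


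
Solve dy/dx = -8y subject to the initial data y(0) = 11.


General solution of y' = -8y is y = Ce^(-8x).
Apply y(0) = 11: C = 11.
Particular solution: y = 11e^(-8x).


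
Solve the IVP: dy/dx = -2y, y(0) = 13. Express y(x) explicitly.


General solution of y' = -2y is y = Ce^(-2x).
Apply y(0) = 13: C = 13.
Particular solution: y = 13e^(-2x).


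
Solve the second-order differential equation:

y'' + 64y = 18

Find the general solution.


Homogeneous part: r² + 64 = 0 ⇒ r = ±8i, so y_h = C₁cos(8x) + C₂sin(8x).
Try constant y_p = A; plug in: 64A = 18 ⇒ A = 9/32.
General solution: y = C₁cos(8x) + C₂sin(8x) + 9/32.


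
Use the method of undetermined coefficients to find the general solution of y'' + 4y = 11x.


Homogeneous: r² + 4 = 0 ⇒ r = ±2i, y_h = C₁cos(2x) + C₂sin(2x).
Polynomial forcing; try y_p = Ax + B. Then y_p'' + 4 y_p = 4(Ax + B) = 11x, so B = 0 and A = 11/4.
General solution: y = C₁cos(2x) + C₂sin(2x) + (11/4)x.


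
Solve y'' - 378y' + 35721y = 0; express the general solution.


Characteristic equation: r² - 378r + 35721 = 0, i.e. (r - 189)² = 0.
Repeated root r = 189; include an x factor for the second linearly independent solution.
General solution: y = (C₁ + C₂x)e^(189x).


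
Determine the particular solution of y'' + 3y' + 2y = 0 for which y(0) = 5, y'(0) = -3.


Characteristic roots of r² + 3r + 2 = 0 are -2, -1.
General solution y = c₁ e^(-2x) + c₂ e^(-x).
Apply y(0) = 5: c₁ + c₂ = 5. Apply y'(0) = -3: -2 c₁ - 1 c₂ = -3.
Solve: c₁ = -2, c₂ = 7.
Particular solution: y = -2e^(-2x) + 7e^(-x).


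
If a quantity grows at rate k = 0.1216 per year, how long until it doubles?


Exponential growth: P(t) = P₀ e^(0.1216t). Set P(t)/P₀ = 2: e^(0.1216t) = 2.
Solve: t = ln(2)/0.1216 ≈ 5.70 years.


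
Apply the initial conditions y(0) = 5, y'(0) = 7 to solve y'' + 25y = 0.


Characteristic roots of r² + 25 = 0 are ±5i, so y = C₁cos(5x) + C₂sin(5x).
Apply y(0) = 5: C₁ = 5. Differentiate and apply y'(0) = 7: 5·C₂ = 7, so C₂ = 7/5.
Particular solution: y = 5cos(5x) + (7/5)sin(5x).


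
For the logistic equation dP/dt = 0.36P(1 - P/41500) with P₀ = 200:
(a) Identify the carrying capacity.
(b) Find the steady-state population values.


Logistic ODE dP/dt = 0.36P(1 - P/41500) has equilibria where dP/dt = 0, i.e. P = 0 or P = 41500.
The coefficient (1 - P/K) = 0 when P = K, identifying K = 41500 as the carrying capacity.
(a) K = 41500; (b) equilibria P = 0 and P = 41500.


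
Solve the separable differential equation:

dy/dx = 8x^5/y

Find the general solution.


Separate variables: y dy = 8x^5 dx.
Integrate both sides: y²/2 = (4/3)x^6 + C₀.
Multiply by 2: y² = (8/3)x^6 + C.


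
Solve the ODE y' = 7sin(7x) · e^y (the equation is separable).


Separate: e^(-y) dy = 7sin(7x) dx.
Integrate: -e^(-y) = -cos(7x) + C₀.
Rearrange: e^(-y) = cos(7x) + C.


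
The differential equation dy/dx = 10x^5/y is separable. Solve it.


Separate variables: y dy = 10x^5 dx.
Integrate both sides: y²/2 = (5/3)x^6 + C₀.
Multiply by 2: y² = (10/3)x^6 + C.


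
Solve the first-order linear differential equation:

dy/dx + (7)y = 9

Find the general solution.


P(x) = 7, Q(x) = 9; integrating factor μ = e^(7x).
(μ y)' = 9e^(7x) ⇒ μ y = (9/7)e^(7x) + C.
Divide by μ: y = 9/7 + Ce^(-7x).


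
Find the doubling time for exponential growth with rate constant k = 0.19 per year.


Exponential growth: P(t) = P₀ e^(0.19t). Set P(t)/P₀ = 2: e^(0.19t) = 2.
Solve: t = ln(2)/0.19 ≈ 3.65 years.


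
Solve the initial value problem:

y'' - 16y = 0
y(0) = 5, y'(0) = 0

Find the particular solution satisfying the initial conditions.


Characteristic roots of r² - 16 = 0 are -4, 4.
General solution y = c₁ e^(-4x) + c₂ e^(4x).
Apply y(0) = 5: c₁ + c₂ = 5. Apply y'(0) = 0: -4 c₁ + 4 c₂ = 0.
Solve: c₁ = 5/2, c₂ = 5/2.
Particular solution: y = (5/2)e^(-4x) + (5/2)e^(4x).


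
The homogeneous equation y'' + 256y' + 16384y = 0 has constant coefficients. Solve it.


Characteristic equation: r² + 256r + 16384 = 0, i.e. (r + 128)² = 0.
Repeated root r = -128; include an x factor for the second linearly independent solution.
General solution: y = (C₁ + C₂x)e^(-128x).


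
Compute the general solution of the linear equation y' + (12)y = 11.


P(x) = 12, Q(x) = 11; integrating factor μ = e^(12x).
(μ y)' = 11e^(12x) ⇒ μ y = (11/12)e^(12x) + C.
Divide by μ: y = 11/12 + Ce^(-12x).


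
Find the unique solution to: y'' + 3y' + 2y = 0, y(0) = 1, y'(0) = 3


Characteristic roots of r² + 3r + 2 = 0 are -1, -2.
General solution y = c₁ e^(-x) + c₂ e^(-2x).
Apply y(0) = 1: c₁ + c₂ = 1. Apply y'(0) = 3: -1 c₁ - 2 c₂ = 3.
Solve: c₁ = 5, c₂ = -4.
Particular solution: y = 5e^(-x) - 4e^(-2x).


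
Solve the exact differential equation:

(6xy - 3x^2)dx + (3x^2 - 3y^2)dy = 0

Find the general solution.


Check exactness: ∂M/∂y = 6x and ∂N/∂x = 6x; equal, so the equation is exact.
Integrate M with respect to x (treating y as constant): ∫M dx = 3x^2y - x^3 + h(y).
Differentiate w.r.t. y and set equal to N: the x-dependent terms already match, leaving h'(y) = -3y^2. Integrate: h(y) = -y^3.
So F(x,y) = 3x^2y - y^3 - x^3.
General solution: 3x^2y - y^3 - x^3 = C.


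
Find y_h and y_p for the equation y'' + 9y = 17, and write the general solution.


Homogeneous part: r² + 9 = 0 ⇒ r = ±3i, so y_h = C₁cos(3x) + C₂sin(3x).
Try constant y_p = A; plug in: 9A = 17 ⇒ A = 17/9.
General solution: y = C₁cos(3x) + C₂sin(3x) + 17/9.


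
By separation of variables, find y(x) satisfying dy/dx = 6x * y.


Separate variables: dy/y = 6x dx.
Integrate: ln|y| = 3x^2 + C₀.
Exponentiate: y = Ce^(3x^2).


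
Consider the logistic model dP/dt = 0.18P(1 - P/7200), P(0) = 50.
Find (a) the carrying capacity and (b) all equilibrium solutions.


Logistic ODE dP/dt = 0.18P(1 - P/7200) has equilibria where dP/dt = 0, i.e. P = 0 or P = 7200.
The coefficient (1 - P/K) = 0 when P = K, identifying K = 7200 as the carrying capacity.
(a) K = 7200; (b) equilibria P = 0 and P = 7200.


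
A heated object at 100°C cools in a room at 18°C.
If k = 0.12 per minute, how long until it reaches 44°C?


From T(t) = T_a + (T₀ - T_a)e^(-kt), set T(t) = 44:
(44 - 18) / (100 - 18) = e^(-0.12t), so t = -ln(0.317)/0.12 ≈ 9.6 minutes.


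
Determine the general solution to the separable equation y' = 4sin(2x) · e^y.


Separate: e^(-y) dy = 4sin(2x) dx.
Integrate: -e^(-y) = -2cos(2x) + C₀.
Rearrange: e^(-y) = 2cos(2x) + C.


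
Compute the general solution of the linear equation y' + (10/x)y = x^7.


P(x) = 10/x ⇒ μ = x^10.
(x^10 y)' = x^17 ⇒ x^10 y = x^18/(18) + C.
Solve for y: y = (1/18)x^8 + C/x^10.


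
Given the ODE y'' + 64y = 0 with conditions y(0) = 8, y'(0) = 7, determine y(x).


Characteristic roots of r² + 64 = 0 are ±8i, so y = C₁cos(8x) + C₂sin(8x).
Apply y(0) = 8: C₁ = 8. Differentiate and apply y'(0) = 7: 8·C₂ = 7, so C₂ = 7/8.
Particular solution: y = 8cos(8x) + (7/8)sin(8x).


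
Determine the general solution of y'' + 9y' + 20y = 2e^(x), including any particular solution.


Characteristic roots of r² + 9r + 20 = 0 are -4, -5.
y_h = C₁e^(-4x) + C₂e^(-5x).
Forcing exponent 1 is not a characteristic root; try y_p = Ae^(x).
Substitute: A·(1 + (9)·1 + (20)) = A·30 = 2, so A = 1/15.
General solution: y = C₁e^(-4x) + C₂e^(-5x) + (1/15)e^(x).


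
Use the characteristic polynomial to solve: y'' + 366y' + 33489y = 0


Characteristic equation: r² + 366r + 33489 = 0, i.e. (r + 183)² = 0.
Repeated root r = -183; include an x factor for the second linearly independent solution.
General solution: y = (C₁ + C₂x)e^(-183x).


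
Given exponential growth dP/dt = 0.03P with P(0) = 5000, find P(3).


The ODE dP/dt = 0.03P has solution P(t) = P(0)e^(0.03t).
Substitute P(0) = 5000 and t = 3: P(3) = 5000 e^(0.09) ≈ 5471.


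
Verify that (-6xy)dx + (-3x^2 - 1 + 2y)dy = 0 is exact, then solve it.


Check exactness: ∂M/∂y = -6x and ∂N/∂x = -6x; equal, so the equation is exact.
Integrate M with respect to x (treating y as constant): ∫M dx = -3x^2y + h(y).
Differentiate w.r.t. y and set equal to N: the x-dependent terms already match, leaving h'(y) = -1 + 2y. Integrate: h(y) = -y + y^2.
So F(x,y) = -3x^2y - y + y^2.
General solution: -3x^2y - y + y^2 = C.


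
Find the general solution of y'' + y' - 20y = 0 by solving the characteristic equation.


Characteristic equation: r² + r - 20 = 0.
Factor: (r + 5)(r - 4) = 0 ⇒ r = -5, 4 (distinct real).
General solution: y = C₁e^(-5x) + C₂e^(4x).


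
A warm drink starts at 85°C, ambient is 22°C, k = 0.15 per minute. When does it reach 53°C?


From T(t) = T_a + (T₀ - T_a)e^(-kt), set T(t) = 53:
(53 - 22) / (85 - 22) = e^(-0.15t), so t = -ln(0.492)/0.15 ≈ 4.7 minutes.


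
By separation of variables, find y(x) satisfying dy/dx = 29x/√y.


Separate: √y dy = 29x dx.
Integrate: (2/3)y^(3/2) = (29/2)x² + C.


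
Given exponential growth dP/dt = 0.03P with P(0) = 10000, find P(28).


The ODE dP/dt = 0.03P has solution P(t) = P(0)e^(0.03t).
Substitute P(0) = 10000 and t = 28: P(28) = 10000 e^(0.84) ≈ 23164.


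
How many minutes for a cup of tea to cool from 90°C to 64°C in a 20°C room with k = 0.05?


From T(t) = T_a + (T₀ - T_a)e^(-kt), set T(t) = 64:
(64 - 20) / (90 - 20) = e^(-0.05t), so t = -ln(0.629)/0.05 ≈ 9.3 minutes.


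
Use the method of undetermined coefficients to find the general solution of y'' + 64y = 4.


Homogeneous part: r² + 64 = 0 ⇒ r = ±8i, so y_h = C₁cos(8x) + C₂sin(8x).
Try constant y_p = A; plug in: 64A = 4 ⇒ A = 1/16.
General solution: y = C₁cos(8x) + C₂sin(8x) + 1/16.


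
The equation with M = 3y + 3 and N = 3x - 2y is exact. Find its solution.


Check exactness: ∂M/∂y = 3 and ∂N/∂x = 3; equal, so the equation is exact.
Integrate M with respect to x (treating y as constant): ∫M dx = 3xy + 3x + h(y).
Differentiate w.r.t. y and set equal to N: the x-dependent terms already match, leaving h'(y) = -2y. Integrate: h(y) = -y^2.
So F(x,y) = 3xy - y^2 + 3x.
General solution: 3xy - y^2 + 3x = C.


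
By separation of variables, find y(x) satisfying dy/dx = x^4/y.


Separate variables: y dy = x^4 dx.
Integrate both sides: y²/2 = (1/5)x^5 + C₀.
Multiply by 2: y² = (2/5)x^5 + C.


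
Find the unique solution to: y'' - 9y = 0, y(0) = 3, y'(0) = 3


Characteristic roots of r² - 9 = 0 are -3, 3.
General solution y = c₁ e^(-3x) + c₂ e^(3x).
Apply y(0) = 3: c₁ + c₂ = 3. Apply y'(0) = 3: -3 c₁ + 3 c₂ = 3.
Solve: c₁ = 1, c₂ = 2.
Particular solution: y = e^(-3x) + 2e^(3x).


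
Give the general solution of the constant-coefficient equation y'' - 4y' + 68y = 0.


Characteristic equation: r² - 4r + 68 = 0.
Discriminant is negative; roots r = 2 ± 8i (complex conjugate pair).
General solution uses e^(α x)(C₁ cos(β x) + C₂ sin(β x)): y = e^(2x)(C₁cos(8x) + C₂sin(8x)).


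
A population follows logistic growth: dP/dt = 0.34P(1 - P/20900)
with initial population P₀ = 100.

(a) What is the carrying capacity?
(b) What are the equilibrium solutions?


Logistic ODE dP/dt = 0.34P(1 - P/20900) has equilibria where dP/dt = 0, i.e. P = 0 or P = 20900.
The coefficient (1 - P/K) = 0 when P = K, identifying K = 20900 as the carrying capacity.
(a) K = 20900; (b) equilibria P = 0 and P = 20900.


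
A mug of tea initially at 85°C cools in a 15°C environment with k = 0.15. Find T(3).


Newton's law: dT/dt = -k(T - T_a) has solution T(t) = T_a + (T₀ - T_a)e^(-kt).
Plug in T_a = 15, T₀ = 85, k = 0.15, t = 3: T(3) = 15 + (70)e^(-0.45) ≈ 59.6°C.


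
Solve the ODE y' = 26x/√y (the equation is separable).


Separate: √y dy = 26x dx.
Integrate: (2/3)y^(3/2) = 13x² + C.


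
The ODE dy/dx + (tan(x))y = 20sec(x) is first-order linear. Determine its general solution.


P(x) = tan(x) ⇒ μ = e^(∫tan(x)dx) = sec(x).
(sec(x) y)' = 20sec²(x) ⇒ sec(x) y = 20tan(x) + C.
Multiply by cos(x): y = 20sin(x) + C·cos(x).


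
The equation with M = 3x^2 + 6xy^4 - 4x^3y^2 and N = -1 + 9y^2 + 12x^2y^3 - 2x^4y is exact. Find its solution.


Check exactness: ∂M/∂y = 24xy^3 - 8x^3y and ∂N/∂x = 24xy^3 - 8x^3y; equal, so the equation is exact.
Integrate M with respect to x (treating y as constant): ∫M dx = x^3 + 3x^2y^4 - x^4y^2 + h(y).
Differentiate w.r.t. y and set equal to N: the x-dependent terms already match, leaving h'(y) = -1 + 9y^2. Integrate: h(y) = -y + 3y^3.
So F(x,y) = -y + 3y^3 + x^3 + 3x^2y^4 - x^4y^2.
General solution: -y + 3y^3 + x^3 + 3x^2y^4 - x^4y^2 = C.


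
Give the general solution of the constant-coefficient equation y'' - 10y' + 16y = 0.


Characteristic equation: r² - 10r + 16 = 0.
Factor: (r - 2)(r - 8) = 0 ⇒ r = 2, 8 (distinct real).
General solution: y = C₁e^(2x) + C₂e^(8x).


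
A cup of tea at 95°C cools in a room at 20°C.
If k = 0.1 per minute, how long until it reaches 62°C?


From T(t) = T_a + (T₀ - T_a)e^(-kt), set T(t) = 62:
(62 - 20) / (95 - 20) = e^(-0.1t), so t = -ln(0.560)/0.1 ≈ 5.8 minutes.


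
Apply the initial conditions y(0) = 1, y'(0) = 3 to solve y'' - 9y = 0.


Characteristic roots of r² - 9 = 0 are -3, 3.
General solution y = c₁ e^(-3x) + c₂ e^(3x).
Apply y(0) = 1: c₁ + c₂ = 1. Apply y'(0) = 3: -3 c₁ + 3 c₂ = 3.
Solve: c₁ = 0, c₂ = 1.
Particular solution: y = 0e^(-3x) + e^(3x).


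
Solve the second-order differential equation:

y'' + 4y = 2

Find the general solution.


Homogeneous part: r² + 4 = 0 ⇒ r = ±2i, so y_h = C₁cos(2x) + C₂sin(2x).
Try constant y_p = A; plug in: 4A = 2 ⇒ A = 1/2.
General solution: y = C₁cos(2x) + C₂sin(2x) + 1/2.


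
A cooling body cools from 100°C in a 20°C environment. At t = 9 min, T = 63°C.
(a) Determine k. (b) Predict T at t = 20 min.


Newton's law: T(t) = T_a + (T₀ - T_a)e^(-kt).
(a) Use T(9) = 63: (63 - 20)/(100 - 20) = e^(-k·9), so k = -ln(0.537)/9 ≈ 0.0690.
(b) Apply k to t = 20: T(20) = 20 + (80)e^(-1.380) ≈ 40.1°C.


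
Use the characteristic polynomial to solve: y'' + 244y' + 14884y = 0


Characteristic equation: r² + 244r + 14884 = 0, i.e. (r + 122)² = 0.
Repeated root r = -122; include an x factor for the second linearly independent solution.
General solution: y = (C₁ + C₂x)e^(-122x).


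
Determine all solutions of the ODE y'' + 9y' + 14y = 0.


Characteristic equation: r² + 9r + 14 = 0.
Factor: (r + 2)(r + 7) = 0 ⇒ r = -2, -7 (distinct real).
General solution: y = C₁e^(-2x) + C₂e^(-7x).


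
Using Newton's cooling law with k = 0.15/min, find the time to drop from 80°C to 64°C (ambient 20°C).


From T(t) = T_a + (T₀ - T_a)e^(-kt), set T(t) = 64:
(64 - 20) / (80 - 20) = e^(-0.15t), so t = -ln(0.733)/0.15 ≈ 2.1 minutes.


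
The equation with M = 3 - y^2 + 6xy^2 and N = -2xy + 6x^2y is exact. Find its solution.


Check exactness: ∂M/∂y = -2y + 12xy and ∂N/∂x = -2y + 12xy; equal, so the equation is exact.
Integrate M with respect to x (treating y as constant): ∫M dx = 3x - xy^2 + 3x^2y^2 + h(y).
Differentiate w.r.t. y and set equal to N: all terms match, so h'(y) = 0 and h is a constant absorbed into C.
General solution: 3x - xy^2 + 3x^2y^2 = C.


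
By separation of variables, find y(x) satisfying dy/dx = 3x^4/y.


Separate variables: y dy = 3x^4 dx.
Integrate both sides: y²/2 = (3/5)x^5 + C₀.
Multiply by 2: y² = (6/5)x^5 + C.
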